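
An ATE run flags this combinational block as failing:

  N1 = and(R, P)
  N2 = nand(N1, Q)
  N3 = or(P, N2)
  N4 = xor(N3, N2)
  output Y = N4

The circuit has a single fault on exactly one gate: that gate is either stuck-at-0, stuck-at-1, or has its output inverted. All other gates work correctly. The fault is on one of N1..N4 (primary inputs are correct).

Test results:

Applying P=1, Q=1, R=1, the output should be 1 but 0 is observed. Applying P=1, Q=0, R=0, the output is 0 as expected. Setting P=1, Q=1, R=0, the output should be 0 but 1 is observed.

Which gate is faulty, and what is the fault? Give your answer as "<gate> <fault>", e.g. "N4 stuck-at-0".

Fault-free values for test 1 (P=1, Q=1, R=1): N1=1, N2=0, N3=1, N4=1, giving Y=1. Observed 0.
Test 1: faults giving observed 0 are {N1 stuck-at-0, N1 inverted output, N2 stuck-at-1, N2 inverted output, N3 stuck-at-0, N3 inverted output, N4 stuck-at-0, N4 inverted output}.
Test 2 (P=1, Q=0, R=0): fault-free N1=0, N2=1, N3=1, N4=0 → 0; observed 0. Eliminates N2 inverted output, N3 stuck-at-0, N3 inverted output, N4 inverted output.
Test 3 (P=1, Q=1, R=0): fault-free N1=0, N2=1, N3=1, N4=0 → 0; observed 1. Eliminates N1 stuck-at-0, N2 stuck-at-1, N4 stuck-at-0.
Only N1 inverted output is consistent with every test.

N1 inverted output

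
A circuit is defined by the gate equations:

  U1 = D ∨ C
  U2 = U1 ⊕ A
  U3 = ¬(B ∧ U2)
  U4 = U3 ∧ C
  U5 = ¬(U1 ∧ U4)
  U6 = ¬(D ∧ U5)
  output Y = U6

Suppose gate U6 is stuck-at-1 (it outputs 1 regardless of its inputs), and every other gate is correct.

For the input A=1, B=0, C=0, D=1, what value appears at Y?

Propagate with U6 forced: U1=1, U2=0, U3=1, U4=0, U5=1, U6=1 [stuck-at-1].
So Y = 1. (Without the fault it would be 0.)

1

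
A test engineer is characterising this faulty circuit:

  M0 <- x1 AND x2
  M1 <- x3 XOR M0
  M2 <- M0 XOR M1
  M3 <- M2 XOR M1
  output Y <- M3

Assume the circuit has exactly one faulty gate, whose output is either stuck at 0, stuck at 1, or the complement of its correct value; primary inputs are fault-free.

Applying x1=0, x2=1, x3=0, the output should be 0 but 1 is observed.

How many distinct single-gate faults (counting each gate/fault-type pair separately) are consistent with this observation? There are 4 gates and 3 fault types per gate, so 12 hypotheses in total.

Fault-free: M0=0, M1=0, M2=0, M3=0 → 0. Observed 1.
  M0 stuck-at-0: output 0 ✗
  M0 stuck-at-1: output 1 ✓
  M0 inverted output: output 1 ✓
  M1 stuck-at-0: output 0 ✗
  M1 stuck-at-1: output 0 ✗
  M1 inverted output: output 0 ✗
  M2 stuck-at-0: output 0 ✗
  M2 stuck-at-1: output 1 ✓
  M2 inverted output: output 1 ✓
  M3 stuck-at-0: output 0 ✗
  M3 stuck-at-1: output 1 ✓
  M3 inverted output: output 1 ✓
Consistent faults: {M0 stuck-at-1, M0 inverted output, M2 stuck-at-1, M2 inverted output, M3 stuck-at-1, M3 inverted output} — 6 in all.

6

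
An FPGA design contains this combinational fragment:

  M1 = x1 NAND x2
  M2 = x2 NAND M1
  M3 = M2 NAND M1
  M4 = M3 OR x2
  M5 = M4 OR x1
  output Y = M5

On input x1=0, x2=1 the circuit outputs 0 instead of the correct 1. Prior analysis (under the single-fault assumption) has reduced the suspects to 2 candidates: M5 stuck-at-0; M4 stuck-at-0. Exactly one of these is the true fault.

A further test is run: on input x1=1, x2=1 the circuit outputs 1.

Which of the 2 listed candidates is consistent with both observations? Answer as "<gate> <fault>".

M4 stuck-at-0

Evaluate each candidate on input x1=1, x2=1:
  M5 stuck-at-0: M1=0, M2=1, M3=1, M4=1, M5=0 [stuck-at-0] → 0 — eliminated
  M4 stuck-at-0: M1=0, M2=1, M3=1, M4=0 [stuck-at-0], M5=1 → 1 — matches
Only M4 stuck-at-0 reproduces the observed 1.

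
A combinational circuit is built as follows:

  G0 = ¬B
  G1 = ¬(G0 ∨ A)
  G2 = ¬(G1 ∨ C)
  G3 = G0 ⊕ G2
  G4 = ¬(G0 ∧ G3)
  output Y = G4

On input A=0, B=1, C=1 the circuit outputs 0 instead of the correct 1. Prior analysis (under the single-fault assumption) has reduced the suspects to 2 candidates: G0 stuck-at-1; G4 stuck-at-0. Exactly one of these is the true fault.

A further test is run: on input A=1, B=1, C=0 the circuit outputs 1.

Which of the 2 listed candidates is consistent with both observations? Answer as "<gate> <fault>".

Evaluate each candidate on input A=1, B=1, C=0:
  G0 stuck-at-1: G0=1 [stuck-at-1], G1=0, G2=1, G3=0, G4=1 → 1 — matches
  G4 stuck-at-0: G0=0, G1=0, G2=1, G3=1, G4=0 [stuck-at-0] → 0 — eliminated
Only G0 stuck-at-1 reproduces the observed 1.

G0 stuck-at-1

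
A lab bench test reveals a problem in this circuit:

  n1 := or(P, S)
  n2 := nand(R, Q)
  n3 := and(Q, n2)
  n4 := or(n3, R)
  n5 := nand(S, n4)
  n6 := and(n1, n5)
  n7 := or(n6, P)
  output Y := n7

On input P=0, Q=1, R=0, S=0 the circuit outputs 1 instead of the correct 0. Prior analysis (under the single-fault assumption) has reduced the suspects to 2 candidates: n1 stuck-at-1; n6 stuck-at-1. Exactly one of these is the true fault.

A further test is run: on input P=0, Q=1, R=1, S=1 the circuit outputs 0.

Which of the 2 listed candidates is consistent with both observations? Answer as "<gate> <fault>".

n1 stuck-at-1

Evaluate each candidate on input P=0, Q=1, R=1, S=1:
  n1 stuck-at-1: n1=1 [stuck-at-1], n2=0, n3=0, n4=1, n5=0, n6=0, n7=0 → 0 — matches
  n6 stuck-at-1: n1=1, n2=0, n3=0, n4=1, n5=0, n6=1 [stuck-at-1], n7=1 → 1 — eliminated
Only n1 stuck-at-1 reproduces the observed 0.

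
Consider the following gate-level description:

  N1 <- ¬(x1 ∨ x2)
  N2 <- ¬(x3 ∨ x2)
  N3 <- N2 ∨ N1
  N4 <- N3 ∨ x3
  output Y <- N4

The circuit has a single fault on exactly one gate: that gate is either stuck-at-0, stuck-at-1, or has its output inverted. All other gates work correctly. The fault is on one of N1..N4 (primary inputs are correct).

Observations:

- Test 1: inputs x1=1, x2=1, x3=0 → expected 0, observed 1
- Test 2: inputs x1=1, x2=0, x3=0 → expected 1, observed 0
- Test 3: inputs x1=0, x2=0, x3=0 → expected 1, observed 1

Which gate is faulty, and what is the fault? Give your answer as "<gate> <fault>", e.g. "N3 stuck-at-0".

Fault-free values for test 1 (x1=1, x2=1, x3=0): N1=0, N2=0, N3=0, N4=0, giving Y=0. Observed 1.
Test 1: faults giving observed 1 are {N1 stuck-at-1, N1 inverted output, N2 stuck-at-1, N2 inverted output, N3 stuck-at-1, N3 inverted output, N4 stuck-at-1, N4 inverted output}.
Test 2 (x1=1, x2=0, x3=0): fault-free N1=0, N2=1, N3=1, N4=1 → 1; observed 0. Eliminates N1 stuck-at-1, N1 inverted output, N2 stuck-at-1, N3 stuck-at-1, N4 stuck-at-1.
Test 3 (x1=0, x2=0, x3=0): fault-free N1=1, N2=1, N3=1, N4=1 → 1; observed 1. Eliminates N3 inverted output, N4 inverted output.
Only N2 inverted output is consistent with every test.

N2 inverted output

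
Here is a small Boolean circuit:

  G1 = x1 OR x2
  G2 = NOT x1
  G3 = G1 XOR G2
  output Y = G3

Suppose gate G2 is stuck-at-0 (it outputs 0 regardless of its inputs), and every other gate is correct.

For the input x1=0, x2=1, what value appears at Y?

1

Propagate with G2 forced: G1=1, G2=0 [stuck-at-0], G3=1.
So Y = 1. (Without the fault it would be 0.)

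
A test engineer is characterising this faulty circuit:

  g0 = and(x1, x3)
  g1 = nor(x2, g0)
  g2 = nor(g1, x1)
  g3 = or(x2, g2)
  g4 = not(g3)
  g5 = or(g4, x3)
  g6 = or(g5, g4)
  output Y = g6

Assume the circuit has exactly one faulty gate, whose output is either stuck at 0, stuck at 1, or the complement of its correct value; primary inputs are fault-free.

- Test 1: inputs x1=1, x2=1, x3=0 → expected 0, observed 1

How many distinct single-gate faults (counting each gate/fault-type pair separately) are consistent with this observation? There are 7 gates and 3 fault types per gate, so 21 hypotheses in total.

8

Fault-free: g0=0, g1=0, g2=0, g3=1, g4=0, g5=0, g6=0 → 0. Observed 1.
  g0: none of the 3 fault types match ✗
  g1: none of the 3 fault types match ✗
  g2: none of the 3 fault types match ✗
  g3: stuck-at-0, inverted output ✓; others ✗
  g4: stuck-at-1, inverted output ✓; others ✗
  g5: stuck-at-1, inverted output ✓; others ✗
  g6: stuck-at-1, inverted output ✓; others ✗
Consistent faults: {g3 stuck-at-0, g3 inverted output, g4 stuck-at-1, g4 inverted output, g5 stuck-at-1, g5 inverted output, g6 stuck-at-1, g6 inverted output} — 8 in all.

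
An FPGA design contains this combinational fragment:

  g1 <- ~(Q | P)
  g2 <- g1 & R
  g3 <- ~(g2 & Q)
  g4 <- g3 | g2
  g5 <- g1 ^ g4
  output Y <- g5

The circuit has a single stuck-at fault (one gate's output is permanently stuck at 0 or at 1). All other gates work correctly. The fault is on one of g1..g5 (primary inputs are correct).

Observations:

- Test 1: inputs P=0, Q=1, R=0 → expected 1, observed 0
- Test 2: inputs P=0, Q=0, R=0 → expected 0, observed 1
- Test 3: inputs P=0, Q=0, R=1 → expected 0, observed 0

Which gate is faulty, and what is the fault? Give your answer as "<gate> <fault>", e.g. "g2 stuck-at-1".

g3 stuck-at-0

Fault-free values for test 1 (P=0, Q=1, R=0): g1=0, g2=0, g3=1, g4=1, g5=1, giving Y=1. Observed 0.
Test 1: faults giving observed 0 are {g1 stuck-at-1, g3 stuck-at-0, g4 stuck-at-0, g5 stuck-at-0}.
Test 2 (P=0, Q=0, R=0): fault-free g1=1, g2=0, g3=1, g4=1, g5=0 → 0; observed 1. Eliminates g1 stuck-at-1, g5 stuck-at-0.
Test 3 (P=0, Q=0, R=1): fault-free g1=1, g2=1, g3=1, g4=1, g5=0 → 0; observed 0. Eliminates g4 stuck-at-0.
Only g3 stuck-at-0 is consistent with every test.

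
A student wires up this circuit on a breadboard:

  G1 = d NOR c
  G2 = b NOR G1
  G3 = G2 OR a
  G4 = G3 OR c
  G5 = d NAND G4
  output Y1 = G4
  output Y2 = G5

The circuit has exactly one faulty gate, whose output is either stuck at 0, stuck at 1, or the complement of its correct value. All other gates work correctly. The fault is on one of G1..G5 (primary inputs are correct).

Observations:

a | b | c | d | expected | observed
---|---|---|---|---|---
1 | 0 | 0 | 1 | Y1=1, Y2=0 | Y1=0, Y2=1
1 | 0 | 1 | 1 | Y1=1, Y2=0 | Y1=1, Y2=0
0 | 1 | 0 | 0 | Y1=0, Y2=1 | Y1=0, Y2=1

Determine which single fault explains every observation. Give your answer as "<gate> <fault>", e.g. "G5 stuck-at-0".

Fault-free values for test 1 (a=1, b=0, c=0, d=1): G1=0, G2=1, G3=1, G4=1, G5=0, giving Y1=1, Y2=0. Observed Y1=0, Y2=1.
Test 1: faults giving observed Y1=0, Y2=1 are {G3 stuck-at-0, G3 inverted output, G4 stuck-at-0, G4 inverted output}.
Test 2 (a=1, b=0, c=1, d=1): fault-free G1=0, G2=1, G3=1, G4=1, G5=0 → Y1=1, Y2=0; observed Y1=1, Y2=0. Eliminates G4 stuck-at-0, G4 inverted output.
Test 3 (a=0, b=1, c=0, d=0): fault-free G1=1, G2=0, G3=0, G4=0, G5=1 → Y1=0, Y2=1; observed Y1=0, Y2=1. Eliminates G3 inverted output.
Only G3 stuck-at-0 is consistent with every test.

G3 stuck-at-0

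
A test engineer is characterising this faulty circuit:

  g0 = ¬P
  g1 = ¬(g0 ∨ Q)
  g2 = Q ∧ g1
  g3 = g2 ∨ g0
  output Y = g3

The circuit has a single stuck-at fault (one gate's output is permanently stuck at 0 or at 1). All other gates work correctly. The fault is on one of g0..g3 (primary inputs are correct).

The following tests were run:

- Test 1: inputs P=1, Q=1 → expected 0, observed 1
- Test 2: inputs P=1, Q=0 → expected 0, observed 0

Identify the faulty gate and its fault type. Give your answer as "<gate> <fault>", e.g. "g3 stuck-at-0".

g1 stuck-at-1

Fault-free values for test 1 (P=1, Q=1): g0=0, g1=0, g2=0, g3=0, giving Y=0. Observed 1.
Test 1: faults giving observed 1 are {g0 stuck-at-1, g1 stuck-at-1, g2 stuck-at-1, g3 stuck-at-1}.
Test 2 (P=1, Q=0): fault-free g0=0, g1=1, g2=0, g3=0 → 0; observed 0. Eliminates g0 stuck-at-1, g2 stuck-at-1, g3 stuck-at-1.
Only g1 stuck-at-1 is consistent with every test.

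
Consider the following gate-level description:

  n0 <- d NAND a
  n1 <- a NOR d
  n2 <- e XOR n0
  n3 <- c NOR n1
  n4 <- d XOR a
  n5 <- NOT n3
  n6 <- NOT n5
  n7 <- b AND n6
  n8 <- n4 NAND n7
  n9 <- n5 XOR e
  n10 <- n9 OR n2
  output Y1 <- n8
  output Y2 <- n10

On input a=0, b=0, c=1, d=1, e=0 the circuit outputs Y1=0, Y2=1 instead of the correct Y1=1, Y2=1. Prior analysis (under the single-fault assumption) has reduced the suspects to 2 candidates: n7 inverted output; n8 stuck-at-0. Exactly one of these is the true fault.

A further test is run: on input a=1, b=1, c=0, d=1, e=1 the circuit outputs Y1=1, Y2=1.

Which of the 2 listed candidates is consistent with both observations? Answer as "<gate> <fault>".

Evaluate each candidate on input a=1, b=1, c=0, d=1, e=1:
  n7 inverted output: n0=0, n1=0, n2=1, n3=1, n4=0, n5=0, n6=1, n7=0 [inverted output], n8=1, n9=1, n10=1 → Y1=1, Y2=1 — matches
  n8 stuck-at-0: n0=0, n1=0, n2=1, n3=1, n4=0, n5=0, n6=1, n7=1, n8=0 [stuck-at-0], n9=1, n10=1 → Y1=0, Y2=1 — eliminated
Only n7 inverted output reproduces the observed Y1=1, Y2=1.

n7 inverted output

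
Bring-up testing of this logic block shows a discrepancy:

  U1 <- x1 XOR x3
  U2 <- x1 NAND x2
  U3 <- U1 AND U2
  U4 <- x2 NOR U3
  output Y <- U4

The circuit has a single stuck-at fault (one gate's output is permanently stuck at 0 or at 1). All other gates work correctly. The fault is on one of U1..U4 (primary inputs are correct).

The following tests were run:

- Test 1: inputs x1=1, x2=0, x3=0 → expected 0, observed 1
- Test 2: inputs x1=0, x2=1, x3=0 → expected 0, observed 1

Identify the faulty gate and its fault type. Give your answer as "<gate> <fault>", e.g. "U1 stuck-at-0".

Fault-free values for test 1 (x1=1, x2=0, x3=0): U1=1, U2=1, U3=1, U4=0, giving Y=0. Observed 1.
Test 1: faults giving observed 1 are {U1 stuck-at-0, U2 stuck-at-0, U3 stuck-at-0, U4 stuck-at-1}.
Test 2 (x1=0, x2=1, x3=0): fault-free U1=0, U2=1, U3=0, U4=0 → 0; observed 1. Eliminates U1 stuck-at-0, U2 stuck-at-0, U3 stuck-at-0.
Only U4 stuck-at-1 is consistent with every test.

U4 stuck-at-1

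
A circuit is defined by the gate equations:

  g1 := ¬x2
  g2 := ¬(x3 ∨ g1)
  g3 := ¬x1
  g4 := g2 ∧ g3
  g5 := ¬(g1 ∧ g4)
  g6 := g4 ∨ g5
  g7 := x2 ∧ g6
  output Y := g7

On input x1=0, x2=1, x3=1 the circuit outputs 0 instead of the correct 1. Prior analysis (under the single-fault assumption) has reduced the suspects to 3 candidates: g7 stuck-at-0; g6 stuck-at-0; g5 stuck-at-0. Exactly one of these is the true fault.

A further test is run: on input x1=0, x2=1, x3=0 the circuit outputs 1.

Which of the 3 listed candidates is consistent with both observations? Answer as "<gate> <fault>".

Evaluate each candidate on input x1=0, x2=1, x3=0:
  g7 stuck-at-0: g1=0, g2=1, g3=1, g4=1, g5=1, g6=1, g7=0 [stuck-at-0] → 0 — eliminated
  g6 stuck-at-0: g1=0, g2=1, g3=1, g4=1, g5=1, g6=0 [stuck-at-0], g7=0 → 0 — eliminated
  g5 stuck-at-0: g1=0, g2=1, g3=1, g4=1, g5=0 [stuck-at-0], g6=1, g7=1 → 1 — matches
Only g5 stuck-at-0 reproduces the observed 1.

g5 stuck-at-0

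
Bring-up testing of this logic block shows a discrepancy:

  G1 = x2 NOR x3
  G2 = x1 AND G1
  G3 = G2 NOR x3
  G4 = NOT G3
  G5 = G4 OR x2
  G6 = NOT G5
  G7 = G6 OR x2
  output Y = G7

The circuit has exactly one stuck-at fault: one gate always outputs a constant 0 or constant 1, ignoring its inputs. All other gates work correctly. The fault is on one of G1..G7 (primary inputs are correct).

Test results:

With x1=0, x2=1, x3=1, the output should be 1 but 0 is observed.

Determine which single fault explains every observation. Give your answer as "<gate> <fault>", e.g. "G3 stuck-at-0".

Fault-free values for test 1 (x1=0, x2=1, x3=1): G1=0, G2=0, G3=0, G4=1, G5=1, G6=0, G7=1, giving Y=1. Observed 0.
Test 1: faults giving observed 0 are {G7 stuck-at-0}.
Only G7 stuck-at-0 is consistent with every test.

G7 stuck-at-0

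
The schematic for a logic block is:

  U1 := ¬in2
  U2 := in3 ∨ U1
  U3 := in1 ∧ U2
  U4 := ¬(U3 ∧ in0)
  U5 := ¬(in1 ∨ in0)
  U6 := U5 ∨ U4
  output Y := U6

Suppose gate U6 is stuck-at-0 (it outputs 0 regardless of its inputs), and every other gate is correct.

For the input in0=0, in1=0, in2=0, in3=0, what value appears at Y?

Propagate with U6 forced: U1=1, U2=1, U3=0, U4=1, U5=1, U6=0 [stuck-at-0].
So Y = 0. (Without the fault it would be 1.)

0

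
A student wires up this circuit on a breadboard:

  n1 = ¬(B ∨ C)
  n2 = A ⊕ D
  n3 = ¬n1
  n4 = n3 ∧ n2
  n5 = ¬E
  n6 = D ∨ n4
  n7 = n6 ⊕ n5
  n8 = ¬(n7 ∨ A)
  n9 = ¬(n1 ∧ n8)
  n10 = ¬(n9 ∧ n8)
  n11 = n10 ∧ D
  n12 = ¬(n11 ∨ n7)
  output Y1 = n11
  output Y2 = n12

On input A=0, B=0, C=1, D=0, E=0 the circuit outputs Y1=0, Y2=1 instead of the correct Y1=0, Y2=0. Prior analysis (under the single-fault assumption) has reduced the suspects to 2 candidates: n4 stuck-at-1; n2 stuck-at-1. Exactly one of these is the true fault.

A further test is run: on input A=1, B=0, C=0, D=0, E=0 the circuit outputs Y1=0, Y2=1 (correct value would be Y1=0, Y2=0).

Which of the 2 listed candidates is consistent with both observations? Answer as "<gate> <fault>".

n4 stuck-at-1

Evaluate each candidate on input A=1, B=0, C=0, D=0, E=0:
  n4 stuck-at-1: n1=1, n2=1, n3=0, n4=1 [stuck-at-1], n5=1, n6=1, n7=0, n8=0, n9=1, n10=1, n11=0, n12=1 → Y1=0, Y2=1 — matches
  n2 stuck-at-1: n1=1, n2=1 [stuck-at-1], n3=0, n4=0, n5=1, n6=0, n7=1, n8=0, n9=1, n10=1, n11=0, n12=0 → Y1=0, Y2=0 — eliminated
Only n4 stuck-at-1 reproduces the observed Y1=0, Y2=1.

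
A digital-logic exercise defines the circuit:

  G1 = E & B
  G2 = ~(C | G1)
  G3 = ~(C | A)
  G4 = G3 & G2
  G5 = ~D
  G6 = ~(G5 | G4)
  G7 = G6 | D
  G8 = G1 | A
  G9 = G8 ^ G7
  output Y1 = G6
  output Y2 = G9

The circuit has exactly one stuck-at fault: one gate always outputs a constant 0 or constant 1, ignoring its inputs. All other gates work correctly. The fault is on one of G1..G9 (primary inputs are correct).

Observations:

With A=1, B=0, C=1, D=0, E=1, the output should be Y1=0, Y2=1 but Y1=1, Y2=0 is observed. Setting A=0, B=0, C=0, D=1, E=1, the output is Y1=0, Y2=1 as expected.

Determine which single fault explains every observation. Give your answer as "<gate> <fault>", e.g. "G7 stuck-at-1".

G5 stuck-at-0

Fault-free values for test 1 (A=1, B=0, C=1, D=0, E=1): G1=0, G2=0, G3=0, G4=0, G5=1, G6=0, G7=0, G8=1, G9=1, giving Y1=0, Y2=1. Observed Y1=1, Y2=0.
Test 1: faults giving observed Y1=1, Y2=0 are {G5 stuck-at-0, G6 stuck-at-1}.
Test 2 (A=0, B=0, C=0, D=1, E=1): fault-free G1=0, G2=1, G3=1, G4=1, G5=0, G6=0, G7=1, G8=0, G9=1 → Y1=0, Y2=1; observed Y1=0, Y2=1. Eliminates G6 stuck-at-1.
Only G5 stuck-at-0 is consistent with every test.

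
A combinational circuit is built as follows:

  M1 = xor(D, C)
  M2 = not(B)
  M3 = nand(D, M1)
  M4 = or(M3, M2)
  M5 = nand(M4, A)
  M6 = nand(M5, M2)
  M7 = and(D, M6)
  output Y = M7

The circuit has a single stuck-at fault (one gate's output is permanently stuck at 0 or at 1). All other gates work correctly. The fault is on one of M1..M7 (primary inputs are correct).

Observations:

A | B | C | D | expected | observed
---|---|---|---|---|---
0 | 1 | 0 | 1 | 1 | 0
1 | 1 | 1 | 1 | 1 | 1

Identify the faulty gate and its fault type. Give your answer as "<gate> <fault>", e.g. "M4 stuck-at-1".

Fault-free values for test 1 (A=0, B=1, C=0, D=1): M1=1, M2=0, M3=0, M4=0, M5=1, M6=1, M7=1, giving Y=1. Observed 0.
Test 1: faults giving observed 0 are {M2 stuck-at-1, M6 stuck-at-0, M7 stuck-at-0}.
Test 2 (A=1, B=1, C=1, D=1): fault-free M1=0, M2=0, M3=1, M4=1, M5=0, M6=1, M7=1 → 1; observed 1. Eliminates M6 stuck-at-0, M7 stuck-at-0.
Only M2 stuck-at-1 is consistent with every test.

M2 stuck-at-1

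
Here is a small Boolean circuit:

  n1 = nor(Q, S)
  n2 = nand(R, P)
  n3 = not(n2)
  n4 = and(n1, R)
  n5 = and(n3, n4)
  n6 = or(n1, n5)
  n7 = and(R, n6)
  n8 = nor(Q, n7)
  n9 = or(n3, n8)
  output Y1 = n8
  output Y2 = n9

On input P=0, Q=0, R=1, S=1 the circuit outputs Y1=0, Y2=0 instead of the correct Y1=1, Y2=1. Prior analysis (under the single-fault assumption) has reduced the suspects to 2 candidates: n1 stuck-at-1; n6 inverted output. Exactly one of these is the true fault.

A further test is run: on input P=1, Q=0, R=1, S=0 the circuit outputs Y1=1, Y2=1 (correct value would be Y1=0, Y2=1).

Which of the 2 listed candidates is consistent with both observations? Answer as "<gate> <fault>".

Evaluate each candidate on input P=1, Q=0, R=1, S=0:
  n1 stuck-at-1: n1=1 [stuck-at-1], n2=0, n3=1, n4=1, n5=1, n6=1, n7=1, n8=0, n9=1 → Y1=0, Y2=1 — eliminated
  n6 inverted output: n1=1, n2=0, n3=1, n4=1, n5=1, n6=0 [inverted output], n7=0, n8=1, n9=1 → Y1=1, Y2=1 — matches
Only n6 inverted output reproduces the observed Y1=1, Y2=1.

n6 inverted output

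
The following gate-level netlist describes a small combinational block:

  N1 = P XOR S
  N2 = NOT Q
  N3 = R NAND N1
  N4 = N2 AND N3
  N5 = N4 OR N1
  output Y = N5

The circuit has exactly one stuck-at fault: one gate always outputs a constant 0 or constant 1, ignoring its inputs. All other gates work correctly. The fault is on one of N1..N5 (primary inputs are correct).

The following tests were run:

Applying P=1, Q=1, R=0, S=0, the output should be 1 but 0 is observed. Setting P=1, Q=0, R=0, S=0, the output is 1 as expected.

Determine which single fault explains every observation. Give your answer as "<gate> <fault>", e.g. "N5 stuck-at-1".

Fault-free values for test 1 (P=1, Q=1, R=0, S=0): N1=1, N2=0, N3=1, N4=0, N5=1, giving Y=1. Observed 0.
Test 1: faults giving observed 0 are {N1 stuck-at-0, N5 stuck-at-0}.
Test 2 (P=1, Q=0, R=0, S=0): fault-free N1=1, N2=1, N3=1, N4=1, N5=1 → 1; observed 1. Eliminates N5 stuck-at-0.
Only N1 stuck-at-0 is consistent with every test.

N1 stuck-at-0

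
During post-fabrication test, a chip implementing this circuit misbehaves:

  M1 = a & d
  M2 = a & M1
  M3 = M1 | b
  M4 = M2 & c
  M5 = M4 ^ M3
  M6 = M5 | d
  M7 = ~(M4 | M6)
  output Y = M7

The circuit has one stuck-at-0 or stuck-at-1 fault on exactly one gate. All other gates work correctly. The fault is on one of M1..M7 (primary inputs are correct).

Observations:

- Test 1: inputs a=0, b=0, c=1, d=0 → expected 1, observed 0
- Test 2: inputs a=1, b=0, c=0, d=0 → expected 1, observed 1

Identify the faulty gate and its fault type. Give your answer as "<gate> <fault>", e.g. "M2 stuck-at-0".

M2 stuck-at-1

Fault-free values for test 1 (a=0, b=0, c=1, d=0): M1=0, M2=0, M3=0, M4=0, M5=0, M6=0, M7=1, giving Y=1. Observed 0.
Test 1: faults giving observed 0 are {M1 stuck-at-1, M2 stuck-at-1, M3 stuck-at-1, M4 stuck-at-1, M5 stuck-at-1, M6 stuck-at-1, M7 stuck-at-0}.
Test 2 (a=1, b=0, c=0, d=0): fault-free M1=0, M2=0, M3=0, M4=0, M5=0, M6=0, M7=1 → 1; observed 1. Eliminates M1 stuck-at-1, M3 stuck-at-1, M4 stuck-at-1, M5 stuck-at-1, M6 stuck-at-1, M7 stuck-at-0.
Only M2 stuck-at-1 is consistent with every test.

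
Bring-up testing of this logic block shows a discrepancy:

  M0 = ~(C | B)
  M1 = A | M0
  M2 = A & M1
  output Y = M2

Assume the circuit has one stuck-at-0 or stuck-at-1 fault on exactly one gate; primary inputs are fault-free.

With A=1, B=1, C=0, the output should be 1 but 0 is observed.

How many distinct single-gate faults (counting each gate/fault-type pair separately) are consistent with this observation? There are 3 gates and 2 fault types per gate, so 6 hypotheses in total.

2

Fault-free: M0=0, M1=1, M2=1 → 1. Observed 0.
  M0 stuck-at-0: output 1 ✗
  M0 stuck-at-1: output 1 ✗
  M1 stuck-at-0: output 0 ✓
  M1 stuck-at-1: output 1 ✗
  M2 stuck-at-0: output 0 ✓
  M2 stuck-at-1: output 1 ✗
Consistent faults: {M1 stuck-at-0, M2 stuck-at-0} — 2 in all.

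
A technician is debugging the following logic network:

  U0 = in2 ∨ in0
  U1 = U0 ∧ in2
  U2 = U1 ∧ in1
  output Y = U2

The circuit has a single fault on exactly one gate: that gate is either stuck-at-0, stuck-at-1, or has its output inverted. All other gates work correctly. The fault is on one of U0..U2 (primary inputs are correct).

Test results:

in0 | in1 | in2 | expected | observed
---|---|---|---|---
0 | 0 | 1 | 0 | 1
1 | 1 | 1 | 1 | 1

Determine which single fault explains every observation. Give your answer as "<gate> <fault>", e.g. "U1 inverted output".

U2 stuck-at-1

Fault-free values for test 1 (in0=0, in1=0, in2=1): U0=1, U1=1, U2=0, giving Y=0. Observed 1.
Test 1: faults giving observed 1 are {U2 stuck-at-1, U2 inverted output}.
Test 2 (in0=1, in1=1, in2=1): fault-free U0=1, U1=1, U2=1 → 1; observed 1. Eliminates U2 inverted output.
Only U2 stuck-at-1 is consistent with every test.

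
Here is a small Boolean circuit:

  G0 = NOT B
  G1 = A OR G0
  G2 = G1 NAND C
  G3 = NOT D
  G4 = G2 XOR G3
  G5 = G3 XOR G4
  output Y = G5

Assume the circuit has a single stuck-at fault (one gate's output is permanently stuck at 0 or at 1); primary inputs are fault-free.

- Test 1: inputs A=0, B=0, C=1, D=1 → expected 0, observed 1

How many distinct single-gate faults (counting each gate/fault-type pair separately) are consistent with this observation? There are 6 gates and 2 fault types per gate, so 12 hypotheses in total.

5

Fault-free: G0=1, G1=1, G2=0, G3=0, G4=0, G5=0 → 0. Observed 1.
  G0 stuck-at-0: output 1 ✓
  G0 stuck-at-1: output 0 ✗
  G1 stuck-at-0: output 1 ✓
  G1 stuck-at-1: output 0 ✗
  G2 stuck-at-0: output 0 ✗
  G2 stuck-at-1: output 1 ✓
  G3 stuck-at-0: output 0 ✗
  G3 stuck-at-1: output 0 ✗
  G4 stuck-at-0: output 0 ✗
  G4 stuck-at-1: output 1 ✓
  G5 stuck-at-0: output 0 ✗
  G5 stuck-at-1: output 1 ✓
Consistent faults: {G0 stuck-at-0, G1 stuck-at-0, G2 stuck-at-1, G4 stuck-at-1, G5 stuck-at-1} — 5 in all.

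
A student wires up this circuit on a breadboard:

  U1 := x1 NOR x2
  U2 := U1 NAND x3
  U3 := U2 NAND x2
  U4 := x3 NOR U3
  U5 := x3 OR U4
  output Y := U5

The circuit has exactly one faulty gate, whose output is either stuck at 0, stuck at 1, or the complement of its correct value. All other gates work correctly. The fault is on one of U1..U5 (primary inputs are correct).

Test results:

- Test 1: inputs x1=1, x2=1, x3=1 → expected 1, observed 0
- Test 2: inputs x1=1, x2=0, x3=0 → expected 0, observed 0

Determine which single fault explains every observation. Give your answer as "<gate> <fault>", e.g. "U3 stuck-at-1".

Fault-free values for test 1 (x1=1, x2=1, x3=1): U1=0, U2=1, U3=0, U4=0, U5=1, giving Y=1. Observed 0.
Test 1: faults giving observed 0 are {U5 stuck-at-0, U5 inverted output}.
Test 2 (x1=1, x2=0, x3=0): fault-free U1=0, U2=1, U3=1, U4=0, U5=0 → 0; observed 0. Eliminates U5 inverted output.
Only U5 stuck-at-0 is consistent with every test.

U5 stuck-at-0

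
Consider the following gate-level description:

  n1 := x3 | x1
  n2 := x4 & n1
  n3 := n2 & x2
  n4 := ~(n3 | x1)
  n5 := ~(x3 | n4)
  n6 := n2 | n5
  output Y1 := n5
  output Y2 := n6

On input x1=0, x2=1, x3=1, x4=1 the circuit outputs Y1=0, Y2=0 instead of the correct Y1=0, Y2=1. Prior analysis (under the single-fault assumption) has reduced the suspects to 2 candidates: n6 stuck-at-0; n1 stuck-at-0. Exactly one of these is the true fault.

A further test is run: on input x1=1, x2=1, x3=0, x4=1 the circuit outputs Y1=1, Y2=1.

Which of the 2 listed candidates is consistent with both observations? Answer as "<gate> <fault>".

Evaluate each candidate on input x1=1, x2=1, x3=0, x4=1:
  n6 stuck-at-0: n1=1, n2=1, n3=1, n4=0, n5=1, n6=0 [stuck-at-0] → Y1=1, Y2=0 — eliminated
  n1 stuck-at-0: n1=0 [stuck-at-0], n2=0, n3=0, n4=0, n5=1, n6=1 → Y1=1, Y2=1 — matches
Only n1 stuck-at-0 reproduces the observed Y1=1, Y2=1.

n1 stuck-at-0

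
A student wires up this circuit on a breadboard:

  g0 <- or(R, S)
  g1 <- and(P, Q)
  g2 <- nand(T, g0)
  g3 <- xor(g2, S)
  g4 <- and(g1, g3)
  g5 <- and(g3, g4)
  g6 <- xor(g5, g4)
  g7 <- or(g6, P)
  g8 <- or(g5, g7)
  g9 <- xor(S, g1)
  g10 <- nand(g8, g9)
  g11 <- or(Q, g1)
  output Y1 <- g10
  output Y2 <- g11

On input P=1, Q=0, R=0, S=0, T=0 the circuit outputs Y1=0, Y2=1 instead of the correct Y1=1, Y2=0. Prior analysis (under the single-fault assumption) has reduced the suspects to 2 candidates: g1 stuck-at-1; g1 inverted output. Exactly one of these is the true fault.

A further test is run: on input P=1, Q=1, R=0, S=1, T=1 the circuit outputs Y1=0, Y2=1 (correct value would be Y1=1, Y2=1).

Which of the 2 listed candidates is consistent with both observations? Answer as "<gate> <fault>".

Evaluate each candidate on input P=1, Q=1, R=0, S=1, T=1:
  g1 stuck-at-1: g0=1, g1=1 [stuck-at-1], g2=0, g3=1, g4=1, g5=1, g6=0, g7=1, g8=1, g9=0, g10=1, g11=1 → Y1=1, Y2=1 — eliminated
  g1 inverted output: g0=1, g1=0 [inverted output], g2=0, g3=1, g4=0, g5=0, g6=0, g7=1, g8=1, g9=1, g10=0, g11=1 → Y1=0, Y2=1 — matches
Only g1 inverted output reproduces the observed Y1=0, Y2=1.

g1 inverted output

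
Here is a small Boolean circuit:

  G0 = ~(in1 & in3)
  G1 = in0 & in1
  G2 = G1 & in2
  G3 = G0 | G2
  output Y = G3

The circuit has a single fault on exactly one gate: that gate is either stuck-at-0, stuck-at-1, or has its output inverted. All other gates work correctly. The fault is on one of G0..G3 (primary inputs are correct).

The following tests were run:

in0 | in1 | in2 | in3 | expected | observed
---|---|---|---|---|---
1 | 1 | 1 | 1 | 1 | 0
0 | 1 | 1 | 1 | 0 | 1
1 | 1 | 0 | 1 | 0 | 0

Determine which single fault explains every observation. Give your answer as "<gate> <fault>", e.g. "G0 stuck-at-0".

G1 inverted output

Fault-free values for test 1 (in0=1, in1=1, in2=1, in3=1): G0=0, G1=1, G2=1, G3=1, giving Y=1. Observed 0.
Test 1: faults giving observed 0 are {G1 stuck-at-0, G1 inverted output, G2 stuck-at-0, G2 inverted output, G3 stuck-at-0, G3 inverted output}.
Test 2 (in0=0, in1=1, in2=1, in3=1): fault-free G0=0, G1=0, G2=0, G3=0 → 0; observed 1. Eliminates G1 stuck-at-0, G2 stuck-at-0, G3 stuck-at-0.
Test 3 (in0=1, in1=1, in2=0, in3=1): fault-free G0=0, G1=1, G2=0, G3=0 → 0; observed 0. Eliminates G2 inverted output, G3 inverted output.
Only G1 inverted output is consistent with every test.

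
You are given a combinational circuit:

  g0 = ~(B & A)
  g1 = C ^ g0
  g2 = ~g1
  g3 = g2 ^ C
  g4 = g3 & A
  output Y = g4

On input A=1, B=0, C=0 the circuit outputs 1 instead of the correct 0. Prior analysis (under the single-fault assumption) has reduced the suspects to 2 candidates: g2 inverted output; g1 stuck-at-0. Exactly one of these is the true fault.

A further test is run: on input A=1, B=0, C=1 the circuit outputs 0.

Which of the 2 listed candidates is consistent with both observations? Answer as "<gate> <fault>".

Evaluate each candidate on input A=1, B=0, C=1:
  g2 inverted output: g0=1, g1=0, g2=0 [inverted output], g3=1, g4=1 → 1 — eliminated
  g1 stuck-at-0: g0=1, g1=0 [stuck-at-0], g2=1, g3=0, g4=0 → 0 — matches
Only g1 stuck-at-0 reproduces the observed 0.

g1 stuck-at-0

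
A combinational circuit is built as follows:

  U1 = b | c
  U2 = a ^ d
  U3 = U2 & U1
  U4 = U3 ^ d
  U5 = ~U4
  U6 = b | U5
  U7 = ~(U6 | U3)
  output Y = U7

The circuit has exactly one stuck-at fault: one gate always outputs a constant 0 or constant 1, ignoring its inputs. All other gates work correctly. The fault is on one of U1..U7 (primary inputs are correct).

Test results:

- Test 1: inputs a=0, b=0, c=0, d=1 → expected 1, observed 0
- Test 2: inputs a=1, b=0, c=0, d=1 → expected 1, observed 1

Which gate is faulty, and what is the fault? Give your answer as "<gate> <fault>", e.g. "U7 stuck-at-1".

Fault-free values for test 1 (a=0, b=0, c=0, d=1): U1=0, U2=1, U3=0, U4=1, U5=0, U6=0, U7=1, giving Y=1. Observed 0.
Test 1: faults giving observed 0 are {U1 stuck-at-1, U3 stuck-at-1, U4 stuck-at-0, U5 stuck-at-1, U6 stuck-at-1, U7 stuck-at-0}.
Test 2 (a=1, b=0, c=0, d=1): fault-free U1=0, U2=0, U3=0, U4=1, U5=0, U6=0, U7=1 → 1; observed 1. Eliminates U3 stuck-at-1, U4 stuck-at-0, U5 stuck-at-1, U6 stuck-at-1, U7 stuck-at-0.
Only U1 stuck-at-1 is consistent with every test.

U1 stuck-at-1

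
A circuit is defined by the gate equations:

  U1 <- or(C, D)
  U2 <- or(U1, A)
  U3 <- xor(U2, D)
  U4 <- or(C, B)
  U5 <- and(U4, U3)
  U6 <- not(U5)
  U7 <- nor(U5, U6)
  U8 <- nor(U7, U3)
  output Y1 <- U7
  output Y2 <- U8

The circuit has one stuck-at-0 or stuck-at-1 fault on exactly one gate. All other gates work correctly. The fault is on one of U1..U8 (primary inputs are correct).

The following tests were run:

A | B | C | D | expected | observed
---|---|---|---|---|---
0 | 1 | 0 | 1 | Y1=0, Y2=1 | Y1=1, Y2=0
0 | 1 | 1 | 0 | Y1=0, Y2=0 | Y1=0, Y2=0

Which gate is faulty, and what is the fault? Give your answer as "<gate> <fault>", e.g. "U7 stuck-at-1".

Fault-free values for test 1 (A=0, B=1, C=0, D=1): U1=1, U2=1, U3=0, U4=1, U5=0, U6=1, U7=0, U8=1, giving Y1=0, Y2=1. Observed Y1=1, Y2=0.
Test 1: faults giving observed Y1=1, Y2=0 are {U6 stuck-at-0, U7 stuck-at-1}.
Test 2 (A=0, B=1, C=1, D=0): fault-free U1=1, U2=1, U3=1, U4=1, U5=1, U6=0, U7=0, U8=0 → Y1=0, Y2=0; observed Y1=0, Y2=0. Eliminates U7 stuck-at-1.
Only U6 stuck-at-0 is consistent with every test.

U6 stuck-at-0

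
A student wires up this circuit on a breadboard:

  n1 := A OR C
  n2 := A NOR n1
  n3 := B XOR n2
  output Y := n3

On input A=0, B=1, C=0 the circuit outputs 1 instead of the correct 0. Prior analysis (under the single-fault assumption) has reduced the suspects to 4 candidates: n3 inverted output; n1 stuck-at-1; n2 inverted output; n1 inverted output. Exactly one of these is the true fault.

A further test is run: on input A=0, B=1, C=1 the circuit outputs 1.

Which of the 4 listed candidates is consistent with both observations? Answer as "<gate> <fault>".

n1 stuck-at-1

Evaluate each candidate on input A=0, B=1, C=1:
  n3 inverted output: n1=1, n2=0, n3=0 [inverted output] → 0 — eliminated
  n1 stuck-at-1: n1=1 [stuck-at-1], n2=0, n3=1 → 1 — matches
  n2 inverted output: n1=1, n2=1 [inverted output], n3=0 → 0 — eliminated
  n1 inverted output: n1=0 [inverted output], n2=1, n3=0 → 0 — eliminated
Only n1 stuck-at-1 reproduces the observed 1.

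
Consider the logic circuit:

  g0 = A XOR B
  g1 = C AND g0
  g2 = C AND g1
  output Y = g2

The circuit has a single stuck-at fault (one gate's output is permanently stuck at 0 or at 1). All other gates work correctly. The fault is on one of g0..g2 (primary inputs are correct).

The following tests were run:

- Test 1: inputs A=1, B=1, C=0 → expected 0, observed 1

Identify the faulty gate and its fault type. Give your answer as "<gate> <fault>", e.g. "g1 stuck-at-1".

Fault-free values for test 1 (A=1, B=1, C=0): g0=0, g1=0, g2=0, giving Y=0. Observed 1.
Test 1: faults giving observed 1 are {g2 stuck-at-1}.
Only g2 stuck-at-1 is consistent with every test.

g2 stuck-at-1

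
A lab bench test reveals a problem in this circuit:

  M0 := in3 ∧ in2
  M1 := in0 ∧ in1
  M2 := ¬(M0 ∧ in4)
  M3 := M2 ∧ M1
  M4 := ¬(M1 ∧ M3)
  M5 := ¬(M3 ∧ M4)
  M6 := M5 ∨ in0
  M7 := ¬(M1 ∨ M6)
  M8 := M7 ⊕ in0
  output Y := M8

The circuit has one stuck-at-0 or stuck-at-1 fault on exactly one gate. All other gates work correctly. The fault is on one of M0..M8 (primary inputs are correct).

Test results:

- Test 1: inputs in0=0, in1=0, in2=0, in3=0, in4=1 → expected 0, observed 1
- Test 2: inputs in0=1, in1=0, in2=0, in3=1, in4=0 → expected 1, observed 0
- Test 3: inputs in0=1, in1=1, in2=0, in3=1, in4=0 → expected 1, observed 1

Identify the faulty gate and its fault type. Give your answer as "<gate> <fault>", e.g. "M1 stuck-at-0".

Fault-free values for test 1 (in0=0, in1=0, in2=0, in3=0, in4=1): M0=0, M1=0, M2=1, M3=0, M4=1, M5=1, M6=1, M7=0, M8=0, giving Y=0. Observed 1.
Test 1: faults giving observed 1 are {M3 stuck-at-1, M5 stuck-at-0, M6 stuck-at-0, M7 stuck-at-1, M8 stuck-at-1}.
Test 2 (in0=1, in1=0, in2=0, in3=1, in4=0): fault-free M0=0, M1=0, M2=1, M3=0, M4=1, M5=1, M6=1, M7=0, M8=1 → 1; observed 0. Eliminates M3 stuck-at-1, M5 stuck-at-0, M8 stuck-at-1.
Test 3 (in0=1, in1=1, in2=0, in3=1, in4=0): fault-free M0=0, M1=1, M2=1, M3=1, M4=0, M5=1, M6=1, M7=0, M8=1 → 1; observed 1. Eliminates M7 stuck-at-1.
Only M6 stuck-at-0 is consistent with every test.

M6 stuck-at-0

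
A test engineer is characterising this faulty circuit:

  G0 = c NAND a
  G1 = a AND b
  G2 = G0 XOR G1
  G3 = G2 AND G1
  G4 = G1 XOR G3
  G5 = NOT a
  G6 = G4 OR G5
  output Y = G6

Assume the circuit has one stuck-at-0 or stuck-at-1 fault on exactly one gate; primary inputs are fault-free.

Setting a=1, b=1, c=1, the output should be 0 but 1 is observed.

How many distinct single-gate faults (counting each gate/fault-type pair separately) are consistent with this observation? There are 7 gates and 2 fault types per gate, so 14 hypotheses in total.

Fault-free: G0=0, G1=1, G2=1, G3=1, G4=0, G5=0, G6=0 → 0. Observed 1.
  G0 stuck-at-0: output 0 ✗
  G0 stuck-at-1: output 1 ✓
  G1 stuck-at-0: output 0 ✗
  G1 stuck-at-1: output 0 ✗
  G2 stuck-at-0: output 1 ✓
  G2 stuck-at-1: output 0 ✗
  G3 stuck-at-0: output 1 ✓
  G3 stuck-at-1: output 0 ✗
  G4 stuck-at-0: output 0 ✗
  G4 stuck-at-1: output 1 ✓
  G5 stuck-at-0: output 0 ✗
  G5 stuck-at-1: output 1 ✓
  G6 stuck-at-0: output 0 ✗
  G6 stuck-at-1: output 1 ✓
Consistent faults: {G0 stuck-at-1, G2 stuck-at-0, G3 stuck-at-0, G4 stuck-at-1, G5 stuck-at-1, G6 stuck-at-1} — 6 in all.

6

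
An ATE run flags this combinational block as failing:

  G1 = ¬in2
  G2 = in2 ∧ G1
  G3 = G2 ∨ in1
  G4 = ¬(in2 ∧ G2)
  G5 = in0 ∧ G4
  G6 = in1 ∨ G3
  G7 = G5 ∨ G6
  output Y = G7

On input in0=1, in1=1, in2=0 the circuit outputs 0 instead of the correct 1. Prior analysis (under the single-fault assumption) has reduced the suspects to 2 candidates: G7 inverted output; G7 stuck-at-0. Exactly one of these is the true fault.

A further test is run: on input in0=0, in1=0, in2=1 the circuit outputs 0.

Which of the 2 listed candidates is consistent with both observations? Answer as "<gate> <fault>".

G7 stuck-at-0

Evaluate each candidate on input in0=0, in1=0, in2=1:
  G7 inverted output: G1=0, G2=0, G3=0, G4=1, G5=0, G6=0, G7=1 [inverted output] → 1 — eliminated
  G7 stuck-at-0: G1=0, G2=0, G3=0, G4=1, G5=0, G6=0, G7=0 [stuck-at-0] → 0 — matches
Only G7 stuck-at-0 reproduces the observed 0.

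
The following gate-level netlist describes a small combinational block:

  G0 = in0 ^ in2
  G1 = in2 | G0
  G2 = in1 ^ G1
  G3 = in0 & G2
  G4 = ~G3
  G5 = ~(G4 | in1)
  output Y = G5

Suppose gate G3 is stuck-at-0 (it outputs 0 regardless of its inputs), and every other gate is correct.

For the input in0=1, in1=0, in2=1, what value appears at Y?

0

Propagate with G3 forced: G0=0, G1=1, G2=1, G3=0 [stuck-at-0], G4=1, G5=0.
So Y = 0. (Without the fault it would be 1.)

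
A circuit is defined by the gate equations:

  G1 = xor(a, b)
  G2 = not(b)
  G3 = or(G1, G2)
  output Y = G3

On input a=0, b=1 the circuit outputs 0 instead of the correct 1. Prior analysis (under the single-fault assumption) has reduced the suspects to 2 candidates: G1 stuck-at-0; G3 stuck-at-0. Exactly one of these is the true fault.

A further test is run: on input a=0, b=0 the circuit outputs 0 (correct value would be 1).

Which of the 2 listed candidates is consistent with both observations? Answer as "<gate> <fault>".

G3 stuck-at-0

Evaluate each candidate on input a=0, b=0:
  G1 stuck-at-0: G1=0 [stuck-at-0], G2=1, G3=1 → 1 — eliminated
  G3 stuck-at-0: G1=0, G2=1, G3=0 [stuck-at-0] → 0 — matches
Only G3 stuck-at-0 reproduces the observed 0.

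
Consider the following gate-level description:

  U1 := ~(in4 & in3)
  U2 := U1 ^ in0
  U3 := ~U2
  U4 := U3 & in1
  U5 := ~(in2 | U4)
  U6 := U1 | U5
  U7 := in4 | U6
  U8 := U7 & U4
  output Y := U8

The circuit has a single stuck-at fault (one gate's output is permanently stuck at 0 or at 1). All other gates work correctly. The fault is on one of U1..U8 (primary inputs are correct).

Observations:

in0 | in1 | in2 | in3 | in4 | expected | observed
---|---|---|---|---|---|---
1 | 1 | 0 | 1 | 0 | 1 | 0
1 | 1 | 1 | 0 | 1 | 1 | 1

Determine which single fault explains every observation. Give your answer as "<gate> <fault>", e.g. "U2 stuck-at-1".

U6 stuck-at-0

Fault-free values for test 1 (in0=1, in1=1, in2=0, in3=1, in4=0): U1=1, U2=0, U3=1, U4=1, U5=0, U6=1, U7=1, U8=1, giving Y=1. Observed 0.
Test 1: faults giving observed 0 are {U1 stuck-at-0, U2 stuck-at-1, U3 stuck-at-0, U4 stuck-at-0, U6 stuck-at-0, U7 stuck-at-0, U8 stuck-at-0}.
Test 2 (in0=1, in1=1, in2=1, in3=0, in4=1): fault-free U1=1, U2=0, U3=1, U4=1, U5=0, U6=1, U7=1, U8=1 → 1; observed 1. Eliminates U1 stuck-at-0, U2 stuck-at-1, U3 stuck-at-0, U4 stuck-at-0, U7 stuck-at-0, U8 stuck-at-0.
Only U6 stuck-at-0 is consistent with every test.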